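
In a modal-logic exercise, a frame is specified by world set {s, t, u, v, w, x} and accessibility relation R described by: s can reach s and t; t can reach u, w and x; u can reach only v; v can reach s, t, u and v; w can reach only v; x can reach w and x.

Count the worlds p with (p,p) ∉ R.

Enumerating: t, u, w.

3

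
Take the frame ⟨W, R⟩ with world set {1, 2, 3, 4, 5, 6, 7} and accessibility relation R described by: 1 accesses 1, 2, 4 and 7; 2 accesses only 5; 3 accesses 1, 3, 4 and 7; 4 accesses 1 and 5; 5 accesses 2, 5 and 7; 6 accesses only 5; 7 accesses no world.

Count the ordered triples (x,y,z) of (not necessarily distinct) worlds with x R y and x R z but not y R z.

Enumerating: (1,2,1), (1,2,2), (1,2,4), (1,2,7), (1,4,2), (1,4,4), (1,4,7), (1,7,1), (1,7,2), (1,7,4), (1,7,7), (3,1,3), … and 14 more.
Total: 26.

26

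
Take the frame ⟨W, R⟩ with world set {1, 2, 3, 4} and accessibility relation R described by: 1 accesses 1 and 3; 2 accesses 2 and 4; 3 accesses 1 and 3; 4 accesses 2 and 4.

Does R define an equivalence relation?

Yes

Reflexive: yes — every world is R-related to itself.
Symmetric: yes — every pair in R has its reverse in R.
Transitive: yes — every two-step R-path is closed by a direct edge.
So R is an equivalence relation.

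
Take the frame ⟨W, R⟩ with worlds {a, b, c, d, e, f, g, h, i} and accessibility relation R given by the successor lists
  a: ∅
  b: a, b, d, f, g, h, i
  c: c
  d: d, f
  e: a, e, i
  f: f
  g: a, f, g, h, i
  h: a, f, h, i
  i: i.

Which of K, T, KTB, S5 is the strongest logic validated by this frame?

Reflexive (axiom T): no — a is not related to itself.
Symmetric (axiom B): no — b R a but not a R b.
Euclidean (axiom 5): no — b R a and b R d, but not a R d.
So F validates K; T would additionally require R to be reflexive. The strongest is K.

K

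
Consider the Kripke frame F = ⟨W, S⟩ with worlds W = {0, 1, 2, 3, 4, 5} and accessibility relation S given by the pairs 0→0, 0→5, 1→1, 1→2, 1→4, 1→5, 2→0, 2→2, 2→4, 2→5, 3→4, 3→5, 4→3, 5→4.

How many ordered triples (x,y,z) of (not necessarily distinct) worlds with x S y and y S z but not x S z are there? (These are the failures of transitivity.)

8

Enumerating: (0,5,4), (1,2,0), (1,4,3), (2,4,3), (3,4,3), (4,3,4), (4,3,5), (5,4,3).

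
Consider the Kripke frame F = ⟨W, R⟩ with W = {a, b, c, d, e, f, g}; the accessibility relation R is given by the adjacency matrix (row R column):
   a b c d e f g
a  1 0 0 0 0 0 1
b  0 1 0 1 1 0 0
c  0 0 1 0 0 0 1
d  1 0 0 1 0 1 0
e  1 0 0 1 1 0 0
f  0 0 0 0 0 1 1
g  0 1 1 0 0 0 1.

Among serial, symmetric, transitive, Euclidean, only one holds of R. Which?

Serial: yes — every world has a successor (e.g. a R a).
Symmetric: no — a R g but not g R a.
Transitive: no — a R g and g R b, but not a R b.
Euclidean: no — b R d and b R e, but not d R e.
Only serial holds.

serial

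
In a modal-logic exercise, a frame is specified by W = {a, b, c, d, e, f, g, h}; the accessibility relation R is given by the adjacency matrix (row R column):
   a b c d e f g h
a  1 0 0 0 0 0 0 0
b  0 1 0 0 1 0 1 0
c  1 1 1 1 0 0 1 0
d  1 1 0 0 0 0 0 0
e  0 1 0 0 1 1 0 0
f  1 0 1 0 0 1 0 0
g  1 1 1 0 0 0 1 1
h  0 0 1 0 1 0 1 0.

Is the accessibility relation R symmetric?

Symmetric: no — c R a but not a R c.

No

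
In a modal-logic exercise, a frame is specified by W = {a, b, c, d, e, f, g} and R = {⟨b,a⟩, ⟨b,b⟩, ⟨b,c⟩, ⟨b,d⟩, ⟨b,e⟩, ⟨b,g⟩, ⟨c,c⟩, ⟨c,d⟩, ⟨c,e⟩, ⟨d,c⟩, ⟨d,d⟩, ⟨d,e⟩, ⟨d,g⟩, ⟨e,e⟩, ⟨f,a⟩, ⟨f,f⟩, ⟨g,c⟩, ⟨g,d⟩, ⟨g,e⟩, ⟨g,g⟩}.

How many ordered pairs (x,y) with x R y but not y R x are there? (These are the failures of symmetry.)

Enumerating: (b,a), (b,c), (b,d), (b,e), (b,g), (c,e), (d,e), (f,a), (g,c), (g,e).

10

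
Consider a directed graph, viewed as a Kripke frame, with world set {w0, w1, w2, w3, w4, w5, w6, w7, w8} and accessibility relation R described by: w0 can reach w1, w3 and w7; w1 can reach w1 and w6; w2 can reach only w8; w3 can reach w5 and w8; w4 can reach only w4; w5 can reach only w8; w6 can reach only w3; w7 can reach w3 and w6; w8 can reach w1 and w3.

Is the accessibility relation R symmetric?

No

Symmetric: no — w0 R w1 but not w1 R w0.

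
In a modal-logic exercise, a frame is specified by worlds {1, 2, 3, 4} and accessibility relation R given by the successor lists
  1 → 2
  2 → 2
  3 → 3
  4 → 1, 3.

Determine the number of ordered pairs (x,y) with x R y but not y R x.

3

Enumerating: (1,2), (4,1), (4,3).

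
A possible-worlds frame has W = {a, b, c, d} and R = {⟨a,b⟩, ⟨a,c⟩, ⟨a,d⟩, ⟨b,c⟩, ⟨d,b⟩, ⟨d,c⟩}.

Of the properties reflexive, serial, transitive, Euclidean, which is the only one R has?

transitive

Reflexive: no — a is not related to itself.
Serial: no — c has no R-successor.
Transitive: yes — every two-step R-path is closed by a direct edge.
Euclidean: no — a R b and a R d, but not b R d.
Only transitive holds.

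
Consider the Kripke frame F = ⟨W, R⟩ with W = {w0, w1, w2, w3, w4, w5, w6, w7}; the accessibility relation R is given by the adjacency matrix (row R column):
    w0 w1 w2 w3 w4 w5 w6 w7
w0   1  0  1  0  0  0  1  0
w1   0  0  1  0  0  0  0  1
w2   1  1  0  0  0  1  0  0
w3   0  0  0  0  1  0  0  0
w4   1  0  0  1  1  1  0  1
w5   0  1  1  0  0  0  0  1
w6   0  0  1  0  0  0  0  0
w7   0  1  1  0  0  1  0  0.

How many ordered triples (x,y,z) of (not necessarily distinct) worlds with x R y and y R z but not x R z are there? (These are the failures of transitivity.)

Enumerating: (w0,w2,w1), (w0,w2,w5), (w1,w2,w0), (w1,w2,w1), (w1,w2,w5), (w1,w7,w1), (w1,w7,w5), (w2,w0,w2), (w2,w0,w6), (w2,w1,w2), (w2,w1,w7), (w2,w5,w2), … and 20 more.
Total: 32.

32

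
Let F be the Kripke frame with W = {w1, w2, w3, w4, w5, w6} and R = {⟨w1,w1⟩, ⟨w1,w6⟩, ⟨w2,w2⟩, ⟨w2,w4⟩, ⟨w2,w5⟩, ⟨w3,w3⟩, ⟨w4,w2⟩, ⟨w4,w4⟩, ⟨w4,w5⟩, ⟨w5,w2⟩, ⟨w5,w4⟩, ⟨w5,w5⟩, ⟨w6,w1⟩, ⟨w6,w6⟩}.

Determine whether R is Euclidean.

Yes

Euclidean: yes — any two successors of a common world are R-related.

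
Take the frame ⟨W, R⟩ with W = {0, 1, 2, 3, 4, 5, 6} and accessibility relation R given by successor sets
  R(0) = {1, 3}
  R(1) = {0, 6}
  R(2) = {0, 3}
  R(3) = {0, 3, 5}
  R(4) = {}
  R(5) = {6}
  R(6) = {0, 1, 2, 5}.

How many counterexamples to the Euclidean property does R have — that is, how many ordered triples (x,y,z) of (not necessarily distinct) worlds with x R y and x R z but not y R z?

Enumerating: (0,1,1), (0,1,3), (0,3,1), (1,0,0), (1,0,6), (1,6,6), (2,0,0), (3,0,0), (3,0,5), (3,5,0), (3,5,3), (3,5,5), … and 14 more.
Total: 26.

26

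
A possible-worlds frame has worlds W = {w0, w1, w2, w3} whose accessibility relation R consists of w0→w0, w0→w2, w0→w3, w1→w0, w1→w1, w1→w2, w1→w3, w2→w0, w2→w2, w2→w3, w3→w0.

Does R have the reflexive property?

No

Reflexive: no — w3 is not related to itself.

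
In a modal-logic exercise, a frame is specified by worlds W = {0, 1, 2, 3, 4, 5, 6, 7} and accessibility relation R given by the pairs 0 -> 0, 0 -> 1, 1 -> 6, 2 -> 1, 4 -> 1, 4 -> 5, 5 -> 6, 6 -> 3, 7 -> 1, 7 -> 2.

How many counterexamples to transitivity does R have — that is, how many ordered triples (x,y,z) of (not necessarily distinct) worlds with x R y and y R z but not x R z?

7

Enumerating: (0,1,6), (1,6,3), (2,1,6), (4,1,6), (4,5,6), (5,6,3), (7,1,6).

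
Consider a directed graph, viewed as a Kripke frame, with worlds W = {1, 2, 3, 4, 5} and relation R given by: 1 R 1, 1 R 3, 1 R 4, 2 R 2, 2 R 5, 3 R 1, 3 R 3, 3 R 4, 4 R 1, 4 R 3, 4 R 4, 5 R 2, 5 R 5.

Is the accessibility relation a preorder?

Reflexive: yes — every world is R-related to itself.
Transitive: yes — every two-step R-path is closed by a direct edge.
So R is a preorder.

Yes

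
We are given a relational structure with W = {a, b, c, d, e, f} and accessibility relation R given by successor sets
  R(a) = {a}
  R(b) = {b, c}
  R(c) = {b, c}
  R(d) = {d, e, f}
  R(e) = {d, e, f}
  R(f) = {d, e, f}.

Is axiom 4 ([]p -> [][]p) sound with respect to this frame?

The schema 4 characterises exactly the transitive frames.
Transitive: yes — every two-step R-path is closed by a direct edge.

Yes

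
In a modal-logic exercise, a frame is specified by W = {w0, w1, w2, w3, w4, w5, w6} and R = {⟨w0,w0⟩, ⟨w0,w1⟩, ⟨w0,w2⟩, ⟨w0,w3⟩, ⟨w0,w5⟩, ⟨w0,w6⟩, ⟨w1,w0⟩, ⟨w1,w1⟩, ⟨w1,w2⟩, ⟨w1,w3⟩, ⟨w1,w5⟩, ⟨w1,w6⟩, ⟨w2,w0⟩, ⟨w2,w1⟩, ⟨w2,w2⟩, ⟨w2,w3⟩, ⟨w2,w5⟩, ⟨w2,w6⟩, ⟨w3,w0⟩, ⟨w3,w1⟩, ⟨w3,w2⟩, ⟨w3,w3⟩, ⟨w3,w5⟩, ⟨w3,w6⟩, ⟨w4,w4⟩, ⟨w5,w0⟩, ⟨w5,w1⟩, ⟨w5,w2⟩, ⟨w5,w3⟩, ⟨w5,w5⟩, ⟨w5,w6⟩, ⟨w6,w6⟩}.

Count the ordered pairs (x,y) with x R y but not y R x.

5

Enumerating: (w0,w6), (w1,w6), (w2,w6), (w3,w6), (w5,w6).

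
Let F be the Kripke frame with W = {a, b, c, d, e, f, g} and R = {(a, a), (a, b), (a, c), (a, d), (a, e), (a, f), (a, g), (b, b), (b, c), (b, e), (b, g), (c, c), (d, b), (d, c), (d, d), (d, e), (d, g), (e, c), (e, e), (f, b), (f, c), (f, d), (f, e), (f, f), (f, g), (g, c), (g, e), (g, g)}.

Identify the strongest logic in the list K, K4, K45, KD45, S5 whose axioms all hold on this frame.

Transitive (axiom 4): yes — every two-step R-path is closed by a direct edge.
Euclidean (axiom 5): no — a R b and a R d, but not b R d.
Serial (axiom D): yes — every world has a successor (e.g. a R a).
Reflexive (axiom T): yes — every world is R-related to itself.
So F validates K, K4; K45 would additionally require R to be Euclidean. The strongest is K4.

K4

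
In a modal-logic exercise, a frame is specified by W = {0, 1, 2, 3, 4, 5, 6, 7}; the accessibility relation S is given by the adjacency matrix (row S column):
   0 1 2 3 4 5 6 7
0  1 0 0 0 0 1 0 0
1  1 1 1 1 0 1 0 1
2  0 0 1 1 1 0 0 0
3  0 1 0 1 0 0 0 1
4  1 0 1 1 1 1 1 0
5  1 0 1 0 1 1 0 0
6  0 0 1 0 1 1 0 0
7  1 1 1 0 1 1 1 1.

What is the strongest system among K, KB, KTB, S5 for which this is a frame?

Symmetric (axiom B): no — 1 S 0 but not 0 S 1.
Reflexive (axiom T): no — 6 is not related to itself.
Euclidean (axiom 5): no — 1 S 0 and 1 S 2, but not 0 S 2.
So F validates K; KB would additionally require S to be symmetric. The strongest is K.

K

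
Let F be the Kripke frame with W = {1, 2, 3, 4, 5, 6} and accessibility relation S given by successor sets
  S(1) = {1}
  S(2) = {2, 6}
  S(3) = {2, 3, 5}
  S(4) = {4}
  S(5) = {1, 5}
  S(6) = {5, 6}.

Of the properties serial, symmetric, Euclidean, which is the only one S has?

serial

Serial: yes — every world has a successor (e.g. 1 S 1).
Symmetric: no — 2 S 6 but not 6 S 2.
Euclidean: no — 3 S 2 and 3 S 5, but not 2 S 5.
Only serial holds.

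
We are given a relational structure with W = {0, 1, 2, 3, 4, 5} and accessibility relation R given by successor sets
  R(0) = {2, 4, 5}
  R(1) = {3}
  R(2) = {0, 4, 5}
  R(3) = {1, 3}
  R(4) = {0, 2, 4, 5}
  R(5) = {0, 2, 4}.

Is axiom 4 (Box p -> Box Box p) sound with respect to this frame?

No

Axiom 4 corresponds to the accessibility relation being transitive.
Transitive: no — 0 R 2 and 2 R 0, but not 0 R 0.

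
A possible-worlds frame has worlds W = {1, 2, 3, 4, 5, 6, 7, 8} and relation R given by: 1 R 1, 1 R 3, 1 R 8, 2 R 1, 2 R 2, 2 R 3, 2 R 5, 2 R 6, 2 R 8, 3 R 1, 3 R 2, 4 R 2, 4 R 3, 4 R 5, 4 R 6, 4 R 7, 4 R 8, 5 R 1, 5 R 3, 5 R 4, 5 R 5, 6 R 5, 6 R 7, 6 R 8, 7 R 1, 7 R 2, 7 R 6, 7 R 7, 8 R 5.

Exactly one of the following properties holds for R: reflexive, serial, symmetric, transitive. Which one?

serial

Reflexive: no — 3 is not related to itself.
Serial: yes — every world has a successor (e.g. 1 R 1).
Symmetric: no — 1 R 8 but not 8 R 1.
Transitive: no — 1 R 3 and 3 R 2, but not 1 R 2.
Only serial holds.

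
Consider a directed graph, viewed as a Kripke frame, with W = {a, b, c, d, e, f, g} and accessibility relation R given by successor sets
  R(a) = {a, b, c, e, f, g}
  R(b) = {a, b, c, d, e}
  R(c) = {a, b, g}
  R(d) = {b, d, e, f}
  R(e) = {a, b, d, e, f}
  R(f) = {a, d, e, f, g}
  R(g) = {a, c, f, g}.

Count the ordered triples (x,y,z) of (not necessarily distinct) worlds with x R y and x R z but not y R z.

35

Enumerating: (a,b,f), (a,b,g), (a,c,c), (a,c,e), (a,c,f), (a,e,c), (a,e,g), (a,f,b), (a,f,c), (a,g,b), (a,g,e), (b,a,d), … and 23 more.
Total: 35.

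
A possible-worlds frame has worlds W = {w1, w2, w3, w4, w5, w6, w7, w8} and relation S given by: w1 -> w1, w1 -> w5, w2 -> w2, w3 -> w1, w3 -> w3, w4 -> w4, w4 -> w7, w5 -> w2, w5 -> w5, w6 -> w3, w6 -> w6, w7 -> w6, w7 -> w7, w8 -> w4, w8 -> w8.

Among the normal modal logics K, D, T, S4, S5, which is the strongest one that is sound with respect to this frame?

T

Serial (axiom D): yes — every world has a successor (e.g. w1 S w1).
Reflexive (axiom T): yes — every world is S-related to itself.
Transitive (axiom 4): no — w1 S w5 and w5 S w2, but not w1 S w2.
Euclidean (axiom 5): no — w1 S w5 and w1 S w1, but not w5 S w1.
So F validates K, D, T; S4 would additionally require S to be transitive. The strongest is T.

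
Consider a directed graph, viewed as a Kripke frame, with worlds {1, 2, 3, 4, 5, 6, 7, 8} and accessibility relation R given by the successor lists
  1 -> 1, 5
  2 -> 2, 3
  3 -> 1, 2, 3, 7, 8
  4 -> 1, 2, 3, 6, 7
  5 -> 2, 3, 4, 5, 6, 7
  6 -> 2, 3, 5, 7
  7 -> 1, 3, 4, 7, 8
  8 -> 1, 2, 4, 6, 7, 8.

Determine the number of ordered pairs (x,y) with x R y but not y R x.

Enumerating: (1,5), (3,1), (3,8), (4,1), (4,2), (4,3), (4,6), (5,2), (5,3), (5,4), (5,7), (6,2), … and 7 more.
Total: 19.

19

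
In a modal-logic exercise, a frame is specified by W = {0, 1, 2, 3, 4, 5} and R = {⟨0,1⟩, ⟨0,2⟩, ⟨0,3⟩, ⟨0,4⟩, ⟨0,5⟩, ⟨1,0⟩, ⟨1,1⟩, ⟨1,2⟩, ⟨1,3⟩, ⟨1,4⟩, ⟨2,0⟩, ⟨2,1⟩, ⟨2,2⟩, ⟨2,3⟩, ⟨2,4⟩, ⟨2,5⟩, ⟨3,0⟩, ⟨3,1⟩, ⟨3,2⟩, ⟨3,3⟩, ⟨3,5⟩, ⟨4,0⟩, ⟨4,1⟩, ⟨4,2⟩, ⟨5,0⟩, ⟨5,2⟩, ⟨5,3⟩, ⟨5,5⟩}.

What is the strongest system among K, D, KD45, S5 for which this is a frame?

Serial (axiom D): yes — every world has a successor (e.g. 0 R 1).
Euclidean (axiom 5): no — 0 R 1 and 0 R 5, but not 1 R 5.
Transitive (axiom 4): no — 1 R 0 and 0 R 5, but not 1 R 5.
Reflexive (axiom T): no — 0 is not related to itself.
So F validates K, D; KD45 would additionally require R to be Euclidean and transitive. The strongest is D.

D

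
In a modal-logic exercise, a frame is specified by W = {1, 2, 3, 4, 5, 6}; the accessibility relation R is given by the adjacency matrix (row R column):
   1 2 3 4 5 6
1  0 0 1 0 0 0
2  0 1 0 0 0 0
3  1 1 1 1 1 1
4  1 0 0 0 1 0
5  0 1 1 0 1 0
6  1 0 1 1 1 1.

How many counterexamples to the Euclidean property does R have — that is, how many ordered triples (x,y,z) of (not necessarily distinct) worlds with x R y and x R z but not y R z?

33

Enumerating: (3,1,1), (3,1,2), (3,1,4), (3,1,5), (3,1,6), (3,2,1), (3,2,3), (3,2,4), (3,2,5), (3,2,6), (3,4,2), (3,4,3), … and 21 more.
Total: 33.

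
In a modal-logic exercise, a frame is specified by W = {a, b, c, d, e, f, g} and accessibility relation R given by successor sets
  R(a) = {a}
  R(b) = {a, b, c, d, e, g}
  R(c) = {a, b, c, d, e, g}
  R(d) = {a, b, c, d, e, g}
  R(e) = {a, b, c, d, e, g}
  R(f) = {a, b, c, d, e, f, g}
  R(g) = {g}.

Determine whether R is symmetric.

Symmetric: no — b R a but not a R b.

No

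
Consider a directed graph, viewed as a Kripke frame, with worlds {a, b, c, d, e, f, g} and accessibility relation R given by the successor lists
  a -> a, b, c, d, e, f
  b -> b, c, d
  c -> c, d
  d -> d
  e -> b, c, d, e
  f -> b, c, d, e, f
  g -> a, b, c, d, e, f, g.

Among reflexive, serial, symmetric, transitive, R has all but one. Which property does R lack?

symmetric

Reflexive: yes — every world is R-related to itself.
Serial: yes — every world has a successor (e.g. a R a).
Symmetric: no — a R b but not b R a.
Transitive: yes — every two-step R-path is closed by a direct edge.
Only symmetric fails.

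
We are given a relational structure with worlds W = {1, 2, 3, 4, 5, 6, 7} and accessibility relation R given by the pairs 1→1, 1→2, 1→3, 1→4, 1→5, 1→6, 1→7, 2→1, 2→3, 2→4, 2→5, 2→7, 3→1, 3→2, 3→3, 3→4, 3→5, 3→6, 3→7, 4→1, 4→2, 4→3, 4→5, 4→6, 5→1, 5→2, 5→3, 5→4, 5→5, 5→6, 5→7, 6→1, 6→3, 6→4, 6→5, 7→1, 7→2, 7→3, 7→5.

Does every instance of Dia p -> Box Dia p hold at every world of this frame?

By correspondence theory, 5 is valid on a frame iff R is Euclidean.
Euclidean: no — 1 R 2 and 1 R 6, but not 2 R 6.

No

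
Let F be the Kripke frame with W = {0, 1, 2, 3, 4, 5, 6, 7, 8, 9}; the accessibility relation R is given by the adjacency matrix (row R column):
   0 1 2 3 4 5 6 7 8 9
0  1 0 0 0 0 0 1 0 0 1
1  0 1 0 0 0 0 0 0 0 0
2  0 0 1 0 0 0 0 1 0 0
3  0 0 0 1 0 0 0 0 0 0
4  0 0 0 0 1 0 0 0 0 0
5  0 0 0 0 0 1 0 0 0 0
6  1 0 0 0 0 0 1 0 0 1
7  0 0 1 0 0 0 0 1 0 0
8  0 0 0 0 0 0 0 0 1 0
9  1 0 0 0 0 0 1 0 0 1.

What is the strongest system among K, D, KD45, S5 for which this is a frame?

Serial (axiom D): yes — every world has a successor (e.g. 0 R 0).
Euclidean (axiom 5): yes — any two successors of a common world are R-related.
Transitive (axiom 4): yes — every two-step R-path is closed by a direct edge.
Reflexive (axiom T): yes — every world is R-related to itself.
So F validates K, D, KD45, S5. The strongest is S5.

S5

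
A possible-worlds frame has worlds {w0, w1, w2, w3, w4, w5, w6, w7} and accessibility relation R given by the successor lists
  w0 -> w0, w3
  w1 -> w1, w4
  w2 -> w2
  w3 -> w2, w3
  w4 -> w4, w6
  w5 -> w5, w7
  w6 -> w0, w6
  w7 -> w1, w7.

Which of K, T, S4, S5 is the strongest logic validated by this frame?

T

Reflexive (axiom T): yes — every world is R-related to itself.
Transitive (axiom 4): no — w0 R w3 and w3 R w2, but not w0 R w2.
Euclidean (axiom 5): no — w0 R w3 and w0 R w0, but not w3 R w0.
So F validates K, T; S4 would additionally require R to be transitive. The strongest is T.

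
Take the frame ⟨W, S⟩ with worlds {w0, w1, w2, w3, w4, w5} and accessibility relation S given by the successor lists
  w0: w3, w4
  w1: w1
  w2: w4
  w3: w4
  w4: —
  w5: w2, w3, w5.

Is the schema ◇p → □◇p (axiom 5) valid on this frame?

The schema 5 characterises exactly the Euclidean frames.
Euclidean: no — w0 S w4 and w0 S w3, but not w4 S w3.

No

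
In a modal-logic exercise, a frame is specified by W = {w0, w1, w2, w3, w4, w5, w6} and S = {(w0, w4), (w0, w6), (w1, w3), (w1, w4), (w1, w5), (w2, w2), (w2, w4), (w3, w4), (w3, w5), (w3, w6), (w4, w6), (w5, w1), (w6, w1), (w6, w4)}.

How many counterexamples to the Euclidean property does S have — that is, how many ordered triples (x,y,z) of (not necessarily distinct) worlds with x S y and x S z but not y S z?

23

Enumerating: (w0,w4,w4), (w0,w6,w6), (w1,w3,w3), (w1,w4,w3), (w1,w4,w4), (w1,w4,w5), (w1,w5,w3), (w1,w5,w4), (w1,w5,w5), (w2,w4,w2), (w2,w4,w4), (w3,w4,w4), … and 11 more.
Total: 23.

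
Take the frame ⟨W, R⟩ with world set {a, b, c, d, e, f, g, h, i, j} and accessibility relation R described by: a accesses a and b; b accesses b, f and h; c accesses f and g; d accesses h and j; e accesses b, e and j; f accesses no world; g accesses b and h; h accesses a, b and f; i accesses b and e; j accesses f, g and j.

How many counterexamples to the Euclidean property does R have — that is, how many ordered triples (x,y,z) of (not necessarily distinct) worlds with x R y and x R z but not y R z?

Enumerating: (a,b,a), (b,f,b), (b,f,f), (b,f,h), (b,h,h), (c,f,f), (c,f,g), (c,g,f), (c,g,g), (d,h,h), (d,h,j), (d,j,h), … and 17 more.
Total: 29.

29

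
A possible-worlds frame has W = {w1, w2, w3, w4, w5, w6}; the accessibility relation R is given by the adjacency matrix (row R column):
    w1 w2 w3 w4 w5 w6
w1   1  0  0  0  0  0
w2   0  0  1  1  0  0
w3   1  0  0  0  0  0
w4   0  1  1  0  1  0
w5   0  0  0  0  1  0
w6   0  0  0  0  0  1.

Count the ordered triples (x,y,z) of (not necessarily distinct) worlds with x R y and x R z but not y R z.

10

Enumerating: (w2,w3,w3), (w2,w3,w4), (w2,w4,w4), (w4,w2,w2), (w4,w2,w5), (w4,w3,w2), (w4,w3,w3), (w4,w3,w5), (w4,w5,w2), (w4,w5,w3).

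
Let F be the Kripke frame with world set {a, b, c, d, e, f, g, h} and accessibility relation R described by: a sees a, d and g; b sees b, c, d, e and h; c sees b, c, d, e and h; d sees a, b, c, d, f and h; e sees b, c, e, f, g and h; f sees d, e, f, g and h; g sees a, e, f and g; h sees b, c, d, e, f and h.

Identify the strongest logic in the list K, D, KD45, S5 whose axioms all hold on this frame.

Serial (axiom D): yes — every world has a successor (e.g. a R a).
Euclidean (axiom 5): no — a R d and a R g, but not d R g.
Transitive (axiom 4): no — a R d and d R b, but not a R b.
Reflexive (axiom T): yes — every world is R-related to itself.
So F validates K, D; KD45 would additionally require R to be Euclidean and transitive. The strongest is D.

D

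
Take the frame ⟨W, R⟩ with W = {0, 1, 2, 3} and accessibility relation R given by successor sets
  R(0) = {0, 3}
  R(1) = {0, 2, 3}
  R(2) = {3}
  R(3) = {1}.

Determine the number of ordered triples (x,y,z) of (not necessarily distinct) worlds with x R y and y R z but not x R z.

6

Enumerating: (0,3,1), (1,3,1), (2,3,1), (3,1,0), (3,1,2), (3,1,3).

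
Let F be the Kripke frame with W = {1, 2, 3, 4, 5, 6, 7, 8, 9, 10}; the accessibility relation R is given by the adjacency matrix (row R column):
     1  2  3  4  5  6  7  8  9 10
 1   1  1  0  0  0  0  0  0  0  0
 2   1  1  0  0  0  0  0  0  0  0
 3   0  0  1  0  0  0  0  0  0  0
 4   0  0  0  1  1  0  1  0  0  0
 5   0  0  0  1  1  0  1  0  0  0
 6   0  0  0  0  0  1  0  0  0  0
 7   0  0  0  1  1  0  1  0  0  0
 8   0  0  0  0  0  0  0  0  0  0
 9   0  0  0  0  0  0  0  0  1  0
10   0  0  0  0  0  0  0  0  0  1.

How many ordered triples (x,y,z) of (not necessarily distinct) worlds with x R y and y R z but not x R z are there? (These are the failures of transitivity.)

R is transitive; there are no such tuples.

0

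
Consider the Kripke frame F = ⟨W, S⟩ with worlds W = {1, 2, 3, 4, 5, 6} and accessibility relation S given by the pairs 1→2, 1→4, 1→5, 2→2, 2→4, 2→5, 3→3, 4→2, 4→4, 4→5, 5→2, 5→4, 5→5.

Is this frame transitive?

Transitive: yes — every two-step S-path is closed by a direct edge.

Yes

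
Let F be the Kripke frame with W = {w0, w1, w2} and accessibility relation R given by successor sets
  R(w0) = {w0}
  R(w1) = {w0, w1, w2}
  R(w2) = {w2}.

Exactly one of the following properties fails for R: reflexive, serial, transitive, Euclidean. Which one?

Euclidean

Reflexive: yes — every world is R-related to itself.
Serial: yes — every world has a successor (e.g. w0 R w0).
Transitive: yes — every two-step R-path is closed by a direct edge.
Euclidean: no — w1 R w0 and w1 R w2, but not w0 R w2.
Only Euclidean fails.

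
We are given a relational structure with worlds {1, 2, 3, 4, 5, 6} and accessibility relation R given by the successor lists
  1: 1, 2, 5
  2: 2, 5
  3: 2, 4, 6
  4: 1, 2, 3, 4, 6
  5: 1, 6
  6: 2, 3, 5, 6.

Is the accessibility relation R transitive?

No

Transitive: no — 1 R 5 and 5 R 6, but not 1 R 6.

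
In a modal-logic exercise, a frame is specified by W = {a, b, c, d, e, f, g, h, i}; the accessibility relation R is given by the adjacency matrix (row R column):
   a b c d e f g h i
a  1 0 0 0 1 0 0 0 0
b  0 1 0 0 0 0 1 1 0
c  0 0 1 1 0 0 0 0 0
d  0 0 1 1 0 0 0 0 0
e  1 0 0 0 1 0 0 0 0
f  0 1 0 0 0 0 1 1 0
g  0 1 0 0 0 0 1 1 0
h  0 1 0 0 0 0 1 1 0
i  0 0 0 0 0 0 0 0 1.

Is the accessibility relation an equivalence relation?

Reflexive: no — f is not related to itself.
Symmetric: no — f R b but not b R f.
Transitive: yes — every two-step R-path is closed by a direct edge.
So R is not an equivalence relation.

No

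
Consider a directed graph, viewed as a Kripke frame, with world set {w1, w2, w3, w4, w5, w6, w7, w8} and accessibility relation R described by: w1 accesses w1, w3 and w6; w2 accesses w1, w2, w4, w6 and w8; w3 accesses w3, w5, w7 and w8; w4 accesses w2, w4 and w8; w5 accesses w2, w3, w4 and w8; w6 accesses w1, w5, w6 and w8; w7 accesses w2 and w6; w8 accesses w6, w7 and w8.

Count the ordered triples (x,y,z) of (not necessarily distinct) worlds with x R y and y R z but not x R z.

Enumerating: (w1,w3,w5), (w1,w3,w7), (w1,w3,w8), (w1,w6,w5), (w1,w6,w8), (w2,w1,w3), (w2,w6,w5), (w2,w8,w7), (w3,w5,w2), (w3,w5,w4), (w3,w7,w2), (w3,w7,w6), … and 25 more.
Total: 37.

37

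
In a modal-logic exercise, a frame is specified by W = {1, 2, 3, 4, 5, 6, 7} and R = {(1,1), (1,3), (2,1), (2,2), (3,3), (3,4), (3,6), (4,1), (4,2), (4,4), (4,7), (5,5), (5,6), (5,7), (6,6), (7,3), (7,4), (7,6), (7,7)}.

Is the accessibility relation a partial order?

No

Reflexive: yes — every world is R-related to itself.
Transitive: no — 1 R 3 and 3 R 4, but not 1 R 4.
Antisymmetric: no — 4 R 7 and 7 R 4 with 4 ≠ 7.
So R is not a partial order.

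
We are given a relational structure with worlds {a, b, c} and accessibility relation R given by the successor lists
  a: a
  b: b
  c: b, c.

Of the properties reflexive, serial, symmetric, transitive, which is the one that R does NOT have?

symmetric

Reflexive: yes — every world is R-related to itself.
Serial: yes — every world has a successor (e.g. a R a).
Symmetric: no — c R b but not b R c.
Transitive: yes — every two-step R-path is closed by a direct edge.
Only symmetric fails.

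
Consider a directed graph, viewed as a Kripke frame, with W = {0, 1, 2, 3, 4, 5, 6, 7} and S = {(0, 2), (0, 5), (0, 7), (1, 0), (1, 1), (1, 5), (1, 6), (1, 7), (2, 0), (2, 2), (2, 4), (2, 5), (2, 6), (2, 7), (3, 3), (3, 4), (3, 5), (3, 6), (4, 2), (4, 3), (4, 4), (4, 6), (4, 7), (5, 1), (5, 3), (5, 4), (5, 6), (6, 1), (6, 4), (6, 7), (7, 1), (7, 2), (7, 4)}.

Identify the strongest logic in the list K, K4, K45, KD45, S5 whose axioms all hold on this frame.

Transitive (axiom 4): no — 0 S 2 and 2 S 4, but not 0 S 4.
Euclidean (axiom 5): no — 0 S 5 and 0 S 2, but not 5 S 2.
Serial (axiom D): yes — every world has a successor (e.g. 0 S 2).
Reflexive (axiom T): no — 0 is not related to itself.
So F validates K; K4 would additionally require S to be transitive. The strongest is K.

K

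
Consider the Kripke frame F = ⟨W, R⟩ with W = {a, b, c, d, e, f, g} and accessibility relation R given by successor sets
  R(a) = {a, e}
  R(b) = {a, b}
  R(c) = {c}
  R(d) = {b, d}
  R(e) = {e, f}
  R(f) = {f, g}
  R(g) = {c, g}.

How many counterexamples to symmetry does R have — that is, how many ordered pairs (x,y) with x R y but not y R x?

Enumerating: (a,e), (b,a), (d,b), (e,f), (f,g), (g,c).

6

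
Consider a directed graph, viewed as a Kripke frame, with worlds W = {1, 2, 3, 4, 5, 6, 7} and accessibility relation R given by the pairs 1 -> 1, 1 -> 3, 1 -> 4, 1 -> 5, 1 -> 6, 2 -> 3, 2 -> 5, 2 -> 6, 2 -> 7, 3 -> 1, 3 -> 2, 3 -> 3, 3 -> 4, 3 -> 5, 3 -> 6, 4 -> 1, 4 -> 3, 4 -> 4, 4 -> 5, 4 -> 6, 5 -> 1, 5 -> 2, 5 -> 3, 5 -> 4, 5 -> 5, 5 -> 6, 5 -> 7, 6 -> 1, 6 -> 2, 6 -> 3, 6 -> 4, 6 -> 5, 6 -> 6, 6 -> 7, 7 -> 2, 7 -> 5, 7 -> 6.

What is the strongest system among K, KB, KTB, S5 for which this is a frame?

Symmetric (axiom B): yes — every pair in R has its reverse in R.
Reflexive (axiom T): no — 2 is not related to itself.
Euclidean (axiom 5): no — 2 R 3 and 2 R 7, but not 3 R 7.
So F validates K, KB; KTB would additionally require R to be reflexive. The strongest is KB.

KB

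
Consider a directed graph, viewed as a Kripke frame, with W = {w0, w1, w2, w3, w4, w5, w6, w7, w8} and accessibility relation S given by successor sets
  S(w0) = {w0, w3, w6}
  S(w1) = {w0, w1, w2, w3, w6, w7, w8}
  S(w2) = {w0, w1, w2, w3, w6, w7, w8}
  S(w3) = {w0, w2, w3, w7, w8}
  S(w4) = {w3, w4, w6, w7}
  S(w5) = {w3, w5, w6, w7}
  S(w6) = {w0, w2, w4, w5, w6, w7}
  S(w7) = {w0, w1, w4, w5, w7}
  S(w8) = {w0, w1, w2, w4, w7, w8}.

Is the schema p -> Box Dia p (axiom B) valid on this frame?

No

Axiom B corresponds to the accessibility relation being symmetric.
Symmetric: no — w1 S w0 but not w0 S w1.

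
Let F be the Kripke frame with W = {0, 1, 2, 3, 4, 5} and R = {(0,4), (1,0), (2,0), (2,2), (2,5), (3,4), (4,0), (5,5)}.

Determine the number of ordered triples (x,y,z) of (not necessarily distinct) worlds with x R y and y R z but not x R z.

Enumerating: (0,4,0), (1,0,4), (2,0,4), (3,4,0), (4,0,4).

5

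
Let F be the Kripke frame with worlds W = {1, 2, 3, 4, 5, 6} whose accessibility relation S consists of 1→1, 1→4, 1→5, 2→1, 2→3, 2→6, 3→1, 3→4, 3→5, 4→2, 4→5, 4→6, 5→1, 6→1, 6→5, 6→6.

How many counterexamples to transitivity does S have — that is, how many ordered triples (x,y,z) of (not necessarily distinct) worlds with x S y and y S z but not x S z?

16

Enumerating: (1,4,2), (1,4,6), (2,1,4), (2,1,5), (2,3,4), (2,3,5), (2,6,5), (3,4,2), (3,4,6), (4,2,1), (4,2,3), (4,5,1), (4,6,1), (5,1,4), (5,1,5), (6,1,4).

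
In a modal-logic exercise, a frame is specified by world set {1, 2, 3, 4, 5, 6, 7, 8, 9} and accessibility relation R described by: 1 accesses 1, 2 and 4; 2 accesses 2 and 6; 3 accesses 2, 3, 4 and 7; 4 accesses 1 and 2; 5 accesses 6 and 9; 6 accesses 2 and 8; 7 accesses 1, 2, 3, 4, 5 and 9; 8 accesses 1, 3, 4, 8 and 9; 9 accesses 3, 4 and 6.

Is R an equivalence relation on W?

No

Reflexive: no — 4 is not related to itself.
Symmetric: no — 1 R 2 but not 2 R 1.
Transitive: no — 1 R 2 and 2 R 6, but not 1 R 6.
So R is not an equivalence relation.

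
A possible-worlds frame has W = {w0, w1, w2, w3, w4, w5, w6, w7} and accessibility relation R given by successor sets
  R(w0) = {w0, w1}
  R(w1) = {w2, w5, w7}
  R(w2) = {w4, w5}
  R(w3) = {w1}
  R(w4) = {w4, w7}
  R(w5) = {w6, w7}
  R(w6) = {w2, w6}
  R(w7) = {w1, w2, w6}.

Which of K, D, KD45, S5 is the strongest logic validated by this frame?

D

Serial (axiom D): yes — every world has a successor (e.g. w0 R w0).
Euclidean (axiom 5): no — w1 R w2 and w1 R w7, but not w2 R w7.
Transitive (axiom 4): no — w0 R w1 and w1 R w2, but not w0 R w2.
Reflexive (axiom T): no — w1 is not related to itself.
So F validates K, D; KD45 would additionally require R to be Euclidean and transitive. The strongest is D.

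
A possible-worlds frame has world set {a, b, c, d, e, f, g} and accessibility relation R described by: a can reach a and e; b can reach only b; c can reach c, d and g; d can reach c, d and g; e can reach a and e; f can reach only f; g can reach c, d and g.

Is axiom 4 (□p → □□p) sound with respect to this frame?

Yes

By correspondence theory, 4 is valid on a frame iff R is transitive.
Transitive: yes — every two-step R-path is closed by a direct edge.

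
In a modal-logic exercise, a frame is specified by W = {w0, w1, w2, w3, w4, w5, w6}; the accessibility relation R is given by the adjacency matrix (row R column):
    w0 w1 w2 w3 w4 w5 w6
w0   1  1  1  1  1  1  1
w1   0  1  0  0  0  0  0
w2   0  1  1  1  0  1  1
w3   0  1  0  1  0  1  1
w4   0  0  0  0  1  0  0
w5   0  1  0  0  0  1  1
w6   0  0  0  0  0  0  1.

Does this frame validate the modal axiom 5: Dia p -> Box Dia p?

The schema 5 characterises exactly the Euclidean frames.
Euclidean: no — w0 R w1 and w0 R w2, but not w1 R w2.

No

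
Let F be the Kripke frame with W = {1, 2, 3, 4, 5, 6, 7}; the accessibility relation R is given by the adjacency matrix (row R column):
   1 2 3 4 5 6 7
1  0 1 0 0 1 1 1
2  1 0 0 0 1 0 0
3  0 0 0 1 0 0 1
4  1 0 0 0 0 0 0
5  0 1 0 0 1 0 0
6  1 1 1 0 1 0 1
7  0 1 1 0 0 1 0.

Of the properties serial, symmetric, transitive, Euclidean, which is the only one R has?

serial

Serial: yes — every world has a successor (e.g. 1 R 2).
Symmetric: no — 1 R 5 but not 5 R 1.
Transitive: no — 1 R 6 and 6 R 3, but not 1 R 3.
Euclidean: no — 1 R 2 and 1 R 6, but not 2 R 6.
Only serial holds.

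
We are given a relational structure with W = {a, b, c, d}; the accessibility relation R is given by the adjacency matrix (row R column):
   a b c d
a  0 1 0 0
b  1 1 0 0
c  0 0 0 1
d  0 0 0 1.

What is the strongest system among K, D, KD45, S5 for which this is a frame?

Serial (axiom D): yes — every world has a successor (e.g. a R b).
Euclidean (axiom 5): no — b R a and b R a, but not a R a.
Transitive (axiom 4): no — a R b and b R a, but not a R a.
Reflexive (axiom T): no — a is not related to itself.
So F validates K, D; KD45 would additionally require R to be Euclidean and transitive. The strongest is D.

D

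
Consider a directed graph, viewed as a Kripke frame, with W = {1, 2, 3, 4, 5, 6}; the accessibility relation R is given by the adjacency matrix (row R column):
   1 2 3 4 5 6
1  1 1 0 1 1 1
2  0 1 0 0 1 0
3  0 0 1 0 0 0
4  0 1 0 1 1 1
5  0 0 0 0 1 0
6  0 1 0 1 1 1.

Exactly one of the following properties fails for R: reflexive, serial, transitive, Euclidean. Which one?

Euclidean

Reflexive: yes — every world is R-related to itself.
Serial: yes — every world has a successor (e.g. 1 R 1).
Transitive: yes — every two-step R-path is closed by a direct edge.
Euclidean: no — 1 R 2 and 1 R 4, but not 2 R 4.
Only Euclidean fails.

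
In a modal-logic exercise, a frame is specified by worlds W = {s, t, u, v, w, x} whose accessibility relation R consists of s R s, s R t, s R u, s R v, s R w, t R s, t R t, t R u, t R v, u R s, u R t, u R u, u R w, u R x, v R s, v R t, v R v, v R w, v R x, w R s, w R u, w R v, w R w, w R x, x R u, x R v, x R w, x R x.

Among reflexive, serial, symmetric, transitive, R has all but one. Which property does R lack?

Reflexive: yes — every world is R-related to itself.
Serial: yes — every world has a successor (e.g. s R s).
Symmetric: yes — every pair in R has its reverse in R.
Transitive: no — s R u and u R x, but not s R x.
Only transitive fails.

transitive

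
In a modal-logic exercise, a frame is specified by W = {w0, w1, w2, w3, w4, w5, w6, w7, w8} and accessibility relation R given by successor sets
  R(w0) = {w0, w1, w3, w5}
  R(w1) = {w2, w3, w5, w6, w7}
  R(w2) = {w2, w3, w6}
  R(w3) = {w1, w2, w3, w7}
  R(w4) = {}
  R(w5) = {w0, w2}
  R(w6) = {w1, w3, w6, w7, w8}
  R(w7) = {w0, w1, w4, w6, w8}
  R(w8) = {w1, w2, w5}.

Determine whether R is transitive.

No

Transitive: no — w0 R w1 and w1 R w2, but not w0 R w2.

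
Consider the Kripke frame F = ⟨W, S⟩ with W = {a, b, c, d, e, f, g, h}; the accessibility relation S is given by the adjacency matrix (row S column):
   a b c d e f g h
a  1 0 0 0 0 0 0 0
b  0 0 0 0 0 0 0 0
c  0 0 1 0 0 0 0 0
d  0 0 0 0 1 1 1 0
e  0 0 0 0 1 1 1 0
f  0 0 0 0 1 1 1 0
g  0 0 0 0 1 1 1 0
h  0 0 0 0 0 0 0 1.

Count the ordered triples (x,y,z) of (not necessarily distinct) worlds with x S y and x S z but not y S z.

S is Euclidean; there are no such tuples.

0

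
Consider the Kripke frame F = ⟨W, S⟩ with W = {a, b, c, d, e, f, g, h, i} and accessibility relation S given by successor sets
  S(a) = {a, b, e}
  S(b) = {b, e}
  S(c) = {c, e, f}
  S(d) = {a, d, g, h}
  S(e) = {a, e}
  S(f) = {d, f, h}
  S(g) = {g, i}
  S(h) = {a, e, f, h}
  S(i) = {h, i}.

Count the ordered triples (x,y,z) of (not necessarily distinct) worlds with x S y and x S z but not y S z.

25

Enumerating: (a,b,a), (a,e,b), (b,e,b), (c,e,c), (c,e,f), (c,f,c), (c,f,e), (d,a,d), (d,a,g), (d,a,h), (d,g,a), (d,g,d), … and 13 more.
Total: 25.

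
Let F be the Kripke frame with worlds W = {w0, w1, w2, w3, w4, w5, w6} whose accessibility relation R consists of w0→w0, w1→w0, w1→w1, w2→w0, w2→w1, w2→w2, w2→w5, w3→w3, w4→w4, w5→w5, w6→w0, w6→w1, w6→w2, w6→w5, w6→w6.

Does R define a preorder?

Yes

Reflexive: yes — every world is R-related to itself.
Transitive: yes — every two-step R-path is closed by a direct edge.
So R is a preorder.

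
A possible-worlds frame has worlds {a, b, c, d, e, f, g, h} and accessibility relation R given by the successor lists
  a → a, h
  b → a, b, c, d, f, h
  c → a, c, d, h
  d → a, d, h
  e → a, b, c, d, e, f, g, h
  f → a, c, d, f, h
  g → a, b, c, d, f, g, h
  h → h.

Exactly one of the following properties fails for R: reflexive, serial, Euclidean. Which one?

Reflexive: yes — every world is R-related to itself.
Serial: yes — every world has a successor (e.g. a R a).
Euclidean: no — b R a and b R c, but not a R c.
Only Euclidean fails.

Euclidean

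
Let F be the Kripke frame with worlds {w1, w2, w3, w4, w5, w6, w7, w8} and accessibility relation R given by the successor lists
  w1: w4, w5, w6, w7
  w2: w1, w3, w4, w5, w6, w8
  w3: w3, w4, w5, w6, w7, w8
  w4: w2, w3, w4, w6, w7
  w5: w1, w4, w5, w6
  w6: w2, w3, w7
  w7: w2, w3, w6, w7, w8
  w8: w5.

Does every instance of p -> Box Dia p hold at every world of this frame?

No

By correspondence theory, B is valid on a frame iff R is symmetric.
Symmetric: no — w1 R w4 but not w4 R w1.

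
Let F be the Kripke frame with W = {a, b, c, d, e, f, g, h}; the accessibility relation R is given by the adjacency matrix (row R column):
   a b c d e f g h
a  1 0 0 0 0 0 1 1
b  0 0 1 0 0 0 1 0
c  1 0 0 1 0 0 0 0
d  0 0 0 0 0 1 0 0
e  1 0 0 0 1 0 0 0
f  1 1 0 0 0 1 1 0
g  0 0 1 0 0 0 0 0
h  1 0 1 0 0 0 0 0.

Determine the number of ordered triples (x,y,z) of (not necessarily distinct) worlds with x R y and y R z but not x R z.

20

Enumerating: (a,g,c), (a,h,c), (b,c,a), (b,c,d), (c,a,g), (c,a,h), (c,d,f), (d,f,a), (d,f,b), (d,f,g), (e,a,g), (e,a,h), … and 8 more.
Total: 20.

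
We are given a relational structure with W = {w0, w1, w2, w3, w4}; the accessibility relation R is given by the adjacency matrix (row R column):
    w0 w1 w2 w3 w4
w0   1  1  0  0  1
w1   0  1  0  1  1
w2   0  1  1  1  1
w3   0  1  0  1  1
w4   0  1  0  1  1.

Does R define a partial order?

No

Reflexive: yes — every world is R-related to itself.
Transitive: no — w0 R w1 and w1 R w3, but not w0 R w3.
Antisymmetric: no — w1 R w3 and w3 R w1 with w1 ≠ w3.
So R is not a partial order.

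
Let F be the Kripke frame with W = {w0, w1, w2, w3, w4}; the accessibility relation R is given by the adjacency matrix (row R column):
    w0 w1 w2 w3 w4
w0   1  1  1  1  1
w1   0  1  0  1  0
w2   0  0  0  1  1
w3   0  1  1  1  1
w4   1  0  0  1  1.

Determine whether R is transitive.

Transitive: no — w1 R w3 and w3 R w2, but not w1 R w2.

No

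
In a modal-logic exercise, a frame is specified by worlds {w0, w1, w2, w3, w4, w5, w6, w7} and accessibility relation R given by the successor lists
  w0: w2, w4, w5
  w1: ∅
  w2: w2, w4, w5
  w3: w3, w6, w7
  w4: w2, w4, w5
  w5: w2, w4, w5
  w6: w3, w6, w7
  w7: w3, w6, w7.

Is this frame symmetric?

No

Symmetric: no — w0 R w2 but not w2 R w0.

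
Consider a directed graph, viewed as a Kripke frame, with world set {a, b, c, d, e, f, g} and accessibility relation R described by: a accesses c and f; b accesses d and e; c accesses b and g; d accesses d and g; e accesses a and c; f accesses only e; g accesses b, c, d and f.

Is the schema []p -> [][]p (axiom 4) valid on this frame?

No

Axiom 4 corresponds to the accessibility relation being transitive.
Transitive: no — a R c and c R b, but not a R b.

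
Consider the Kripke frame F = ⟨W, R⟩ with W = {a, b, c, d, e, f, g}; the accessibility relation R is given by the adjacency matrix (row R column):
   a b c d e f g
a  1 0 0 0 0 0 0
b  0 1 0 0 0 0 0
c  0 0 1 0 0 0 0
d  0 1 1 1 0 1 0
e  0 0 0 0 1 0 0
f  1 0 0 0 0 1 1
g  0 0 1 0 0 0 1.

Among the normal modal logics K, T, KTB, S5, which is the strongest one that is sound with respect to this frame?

Reflexive (axiom T): yes — every world is R-related to itself.
Symmetric (axiom B): no — d R b but not b R d.
Euclidean (axiom 5): no — d R b and d R c, but not b R c.
So F validates K, T; KTB would additionally require R to be symmetric. The strongest is T.

T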